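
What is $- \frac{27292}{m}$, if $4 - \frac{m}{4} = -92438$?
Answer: $- \frac{6823}{92442} \approx -0.073808$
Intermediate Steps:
$m = 369768$ ($m = 16 - -369752 = 16 + 369752 = 369768$)
$- \frac{27292}{m} = - \frac{27292}{369768} = \left(-27292\right) \frac{1}{369768} = - \frac{6823}{92442}$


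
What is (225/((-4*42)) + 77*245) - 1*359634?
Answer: -19083139/56 ≈ -3.4077e+5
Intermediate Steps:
(225/((-4*42)) + 77*245) - 1*359634 = (225/(-168) + 18865) - 359634 = (225*(-1/168) + 18865) - 359634 = (-75/56 + 18865) - 359634 = 1056365/56 - 359634 = -19083139/56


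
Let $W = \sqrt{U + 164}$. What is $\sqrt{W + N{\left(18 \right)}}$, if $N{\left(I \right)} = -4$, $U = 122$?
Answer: $\sqrt{-4 + \sqrt{286}} \approx 3.5933$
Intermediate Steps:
$W = \sqrt{286}$ ($W = \sqrt{122 + 164} = \sqrt{286} \approx 16.912$)
$\sqrt{W + N{\left(18 \right)}} = \sqrt{\sqrt{286} - 4} = \sqrt{-4 + \sqrt{286}}$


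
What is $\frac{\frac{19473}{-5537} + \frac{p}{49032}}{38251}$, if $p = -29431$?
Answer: $- \frac{1117759583}{10384771028184} \approx -0.00010763$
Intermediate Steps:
$\frac{\frac{19473}{-5537} + \frac{p}{49032}}{38251} = \frac{\frac{19473}{-5537} - \frac{29431}{49032}}{38251} = \left(19473 \left(- \frac{1}{5537}\right) - \frac{29431}{49032}\right) \frac{1}{38251} = \left(- \frac{19473}{5537} - \frac{29431}{49032}\right) \frac{1}{38251} = \left(- \frac{1117759583}{271490184}\right) \frac{1}{38251} = - \frac{1117759583}{10384771028184}$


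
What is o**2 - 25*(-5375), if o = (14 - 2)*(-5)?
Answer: 137975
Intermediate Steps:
o = -60 (o = 12*(-5) = -60)
o**2 - 25*(-5375) = (-60)**2 - 25*(-5375) = 3600 + 134375 = 137975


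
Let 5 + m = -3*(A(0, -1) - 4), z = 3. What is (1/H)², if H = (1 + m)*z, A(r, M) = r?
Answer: 1/576 ≈ 0.0017361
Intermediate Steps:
m = 7 (m = -5 - 3*(0 - 4) = -5 - 3*(-4) = -5 + 12 = 7)
H = 24 (H = (1 + 7)*3 = 8*3 = 24)
(1/H)² = (1/24)² = 1/576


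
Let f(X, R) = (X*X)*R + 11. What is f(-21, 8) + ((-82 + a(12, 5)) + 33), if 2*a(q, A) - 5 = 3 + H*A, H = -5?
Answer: 6963/2 ≈ 3481.5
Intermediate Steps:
f(X, R) = 11 + R*X**2 (f(X, R) = X**2*R + 11 = R*X**2 + 11 = 11 + R*X**2)
a(q, A) = 4 - 5*A/2 (a(q, A) = 5/2 + (3 - 5*A)/2 = 5/2 + (3/2 - 5*A/2) = 4 - 5*A/2)
f(-21, 8) + ((-82 + a(12, 5)) + 33) = (11 + 8*(-21)**2) + ((-82 + (4 - 5/2*5)) + 33) = (11 + 8*441) + ((-82 + (4 - 25/2)) + 33) = (11 + 3528) + ((-82 - 17/2) + 33) = 3539 + (-181/2 + 33) = 3539 - 115/2 = 6963/2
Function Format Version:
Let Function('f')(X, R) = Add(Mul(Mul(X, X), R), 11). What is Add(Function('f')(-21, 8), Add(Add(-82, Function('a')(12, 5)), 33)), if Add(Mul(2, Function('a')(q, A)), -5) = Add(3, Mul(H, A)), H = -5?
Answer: Rational(6963, 2) ≈ 3481.5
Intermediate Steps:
Function('f')(X, R) = Add(11, Mul(R, Pow(X, 2))) (Function('f')(X, R) = Add(Mul(Pow(X, 2), R), 11) = Add(Mul(R, Pow(X, 2)), 11) = Add(11, Mul(R, Pow(X, 2))))
Function('a')(q, A) = Add(4, Mul(Rational(-5, 2), A)) (Function('a')(q, A) = Add(Rational(5, 2), Mul(Rational(1, 2), Add(3, Mul(-5, A)))) = Add(Rational(5, 2), Add(Rational(3, 2), Mul(Rational(-5, 2), A))) = Add(4, Mul(Rational(-5, 2), A)))
Add(Function('f')(-21, 8), Add(Add(-82, Function('a')(12, 5)), 33)) = Add(Add(11, Mul(8, Pow(-21, 2))), Add(Add(-82, Add(4, Mul(Rational(-5, 2), 5))), 33)) = Add(Add(11, Mul(8, 441)), Add(Add(-82, Add(4, Rational(-25, 2))), 33)) = Add(Add(11, 3528), Add(Add(-82, Rational(-17, 2)), 33)) = Add(3539, Add(Rational(-181, 2), 33)) = Add(3539, Rational(-115, 2)) = Rational(6963, 2)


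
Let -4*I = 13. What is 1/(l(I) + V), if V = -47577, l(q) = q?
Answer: -4/190321 ≈ -2.1017e-5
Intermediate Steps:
I = -13/4 (I = -¼*13 = -13/4 ≈ -3.2500)
1/(l(I) + V) = 1/(-13/4 - 47577) = 1/(-190321/4) = -4/190321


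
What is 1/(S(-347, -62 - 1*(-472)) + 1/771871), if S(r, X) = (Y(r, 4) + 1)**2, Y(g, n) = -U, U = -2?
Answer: 771871/6946840 ≈ 0.11111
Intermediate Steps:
Y(g, n) = 2 (Y(g, n) = -1*(-2) = 2)
S(r, X) = 9 (S(r, X) = (2 + 1)**2 = 3**2 = 9)
1/(S(-347, -62 - 1*(-472)) + 1/771871) = 1/(9 + 1/771871) = 1/(6946840/771871) = 771871/6946840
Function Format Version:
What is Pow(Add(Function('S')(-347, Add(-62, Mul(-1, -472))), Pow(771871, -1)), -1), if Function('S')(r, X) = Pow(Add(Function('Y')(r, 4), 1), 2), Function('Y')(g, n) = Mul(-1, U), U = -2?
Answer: Rational(771871, 6946840) ≈ 0.11111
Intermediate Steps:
Function('Y')(g, n) = 2 (Function('Y')(g, n) = Mul(-1, -2) = 2)
Function('S')(r, X) = 9 (Function('S')(r, X) = Pow(Add(2, 1), 2) = Pow(3, 2) = 9)
Pow(Add(Function('S')(-347, Add(-62, Mul(-1, -472))), Pow(771871, -1)), -1) = Pow(Add(9, Pow(771871, -1)), -1) = Pow(Add(9, Rational(1, 771871)), -1) = Pow(Rational(6946840, 771871), -1) = Rational(771871, 6946840)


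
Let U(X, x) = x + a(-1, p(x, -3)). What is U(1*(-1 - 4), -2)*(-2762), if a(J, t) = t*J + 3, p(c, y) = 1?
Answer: 0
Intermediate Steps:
a(J, t) = 3 + J*t (a(J, t) = J*t + 3 = 3 + J*t)
U(X, x) = 2 + x (U(X, x) = x + (3 - 1*1) = x + (3 - 1) = x + 2 = 2 + x)
U(1*(-1 - 4), -2)*(-2762) = (2 - 2)*(-2762) = 0*(-2762) = 0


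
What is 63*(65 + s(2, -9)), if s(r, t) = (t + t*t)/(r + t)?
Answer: 3447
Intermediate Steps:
s(r, t) = (t + t²)/(r + t)
63*(65 + s(2, -9)) = 63*(65 - 9*(1 - 9)/(2 - 9)) = 63*(65 - 9*(-8)/(-7)) = 63*(65 - 9*(-⅐)*(-8)) = 63*(65 - 72/7) = 63*(383/7) = 3447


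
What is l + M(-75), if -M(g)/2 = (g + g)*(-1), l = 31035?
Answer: 30735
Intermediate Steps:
M(g) = 4*g (M(g) = -2*(g + g)*(-1) = -2*2*g*(-1) = -(-4)*g = 4*g)
l + M(-75) = 31035 + 4*(-75) = 31035 - 300 = 30735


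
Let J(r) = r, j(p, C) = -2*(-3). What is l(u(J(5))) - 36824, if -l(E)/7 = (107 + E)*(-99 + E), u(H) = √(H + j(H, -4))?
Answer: 37250 - 56*√11 ≈ 37064.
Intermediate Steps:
j(p, C) = 6
u(H) = √(6 + H) (u(H) = √(H + 6) = √(6 + H))
l(E) = -7*(-99 + E)*(107 + E) (l(E) = -7*(107 + E)*(-99 + E) = -7*(-99 + E)*(107 + E))
l(u(J(5))) - 36824 = (74151 - 56*√(6 + 5) - 7*(√(6 + 5))²) - 36824 = (74151 - 56*√11 - 7*(√11)²) - 36824 = (74151 - 56*√11 - 7*11) - 36824 = (74151 - 56*√11 - 77) - 36824 = (74074 - 56*√11) - 36824 = 37250 - 56*√11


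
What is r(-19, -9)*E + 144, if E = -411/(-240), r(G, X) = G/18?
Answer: 204757/1440 ≈ 142.19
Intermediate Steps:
r(G, X) = G/18 (r(G, X) = G*(1/18) = G/18)
E = 137/80 (E = -411*(-1/240) = 137/80 ≈ 1.7125)
r(-19, -9)*E + 144 = ((1/18)*(-19))*(137/80) + 144 = -19/18*137/80 + 144 = -2603/1440 + 144 = 204757/1440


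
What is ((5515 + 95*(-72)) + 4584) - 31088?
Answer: -27829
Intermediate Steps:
((5515 + 95*(-72)) + 4584) - 31088 = ((5515 - 6840) + 4584) - 31088 = (-1325 + 4584) - 31088 = 3259 - 31088 = -27829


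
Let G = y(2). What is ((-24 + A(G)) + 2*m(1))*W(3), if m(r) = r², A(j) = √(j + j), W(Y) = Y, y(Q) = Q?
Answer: -60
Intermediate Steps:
G = 2
A(j) = √2*√j (A(j) = √(2*j) = √2*√j)
((-24 + A(G)) + 2*m(1))*W(3) = ((-24 + √2*√2) + 2*1²)*3 = ((-24 + 2) + 2*1)*3 = (-22 + 2)*3 = -20*3 = -60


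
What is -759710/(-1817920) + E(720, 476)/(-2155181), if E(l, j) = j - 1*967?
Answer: 163820515623/391794664352 ≈ 0.41813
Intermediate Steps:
E(l, j) = -967 + j (E(l, j) = j - 967 = -967 + j)
-759710/(-1817920) + E(720, 476)/(-2155181) = -759710/(-1817920) + (-967 + 476)/(-2155181) = -759710*(-1/1817920) - 491*(-1/2155181) = 75971/181792 + 491/2155181 = 163820515623/391794664352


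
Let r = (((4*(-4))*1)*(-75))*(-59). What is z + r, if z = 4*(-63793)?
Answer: -325972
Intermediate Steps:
r = -70800 (r = (-16*1*(-75))*(-59) = -16*(-75)*(-59) = 1200*(-59) = -70800)
z = -255172
z + r = -255172 - 70800 = -325972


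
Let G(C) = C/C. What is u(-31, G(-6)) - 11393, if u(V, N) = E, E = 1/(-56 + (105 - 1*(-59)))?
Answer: -1230443/108 ≈ -11393.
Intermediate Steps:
G(C) = 1
E = 1/108 (E = 1/(-56 + (105 + 59)) = 1/(-56 + 164) = 1/108 ≈ 0.0092593)
u(V, N) = 1/108
u(-31, G(-6)) - 11393 = 1/108 - 11393 = -1230443/108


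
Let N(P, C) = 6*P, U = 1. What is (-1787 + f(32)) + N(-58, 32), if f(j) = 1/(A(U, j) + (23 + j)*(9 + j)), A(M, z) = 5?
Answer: -4825099/2260 ≈ -2135.0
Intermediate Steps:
f(j) = 1/(5 + (9 + j)*(23 + j)) (f(j) = 1/(5 + (23 + j)*(9 + j)) = 1/(5 + (9 + j)*(23 + j)))
(-1787 + f(32)) + N(-58, 32) = (-1787 + 1/(212 + 32**2 + 32*32)) + 6*(-58) = (-1787 + 1/(212 + 1024 + 1024)) - 348 = (-1787 + 1/2260) - 348 = -4038619/2260 - 348 = -4825099/2260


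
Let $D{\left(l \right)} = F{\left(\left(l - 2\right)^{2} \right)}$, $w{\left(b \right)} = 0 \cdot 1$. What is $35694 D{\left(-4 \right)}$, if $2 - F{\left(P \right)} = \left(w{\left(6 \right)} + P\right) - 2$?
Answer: $-1142208$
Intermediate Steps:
$w{\left(b \right)} = 0$
$F{\left(P \right)} = 4 - P$ ($F{\left(P \right)} = 2 - \left(\left(0 + P\right) - 2\right) = 2 - \left(P - 2\right) = 2 - \left(-2 + P\right) = 4 - P$)
$D{\left(l \right)} = 4 - \left(-2 + l\right)^{2}$ ($D{\left(l \right)} = 4 - \left(l - 2\right)^{2} = 4 - \left(-2 + l\right)^{2}$)
$35694 D{\left(-4 \right)} = 35694 \left(- 4 \left(4 - -4\right)\right) = 35694 \left(- 4 \left(4 + 4\right)\right) = 35694 \left(\left(-4\right) 8\right) = 35694 \left(-32\right) = -1142208$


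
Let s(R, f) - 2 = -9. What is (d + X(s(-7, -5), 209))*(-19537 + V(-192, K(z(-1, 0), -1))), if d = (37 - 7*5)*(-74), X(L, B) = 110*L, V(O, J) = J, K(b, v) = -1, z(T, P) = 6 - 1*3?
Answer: 17935884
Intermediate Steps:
s(R, f) = -7 (s(R, f) = 2 - 9 = -7)
z(T, P) = 3 (z(T, P) = 6 - 3 = 3)
d = -148 (d = (37 - 35)*(-74) = 2*(-74) = -148)
(d + X(s(-7, -5), 209))*(-19537 + V(-192, K(z(-1, 0), -1))) = (-148 + 110*(-7))*(-19537 - 1) = (-148 - 770)*(-19538) = -918*(-19538) = 17935884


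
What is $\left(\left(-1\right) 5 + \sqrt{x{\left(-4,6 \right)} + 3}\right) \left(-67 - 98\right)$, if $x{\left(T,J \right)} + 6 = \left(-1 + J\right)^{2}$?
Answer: $825 - 165 \sqrt{22} \approx 51.081$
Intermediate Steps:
$x{\left(T,J \right)} = -6 + \left(-1 + J\right)^{2}$
$\left(\left(-1\right) 5 + \sqrt{x{\left(-4,6 \right)} + 3}\right) \left(-67 - 98\right) = \left(\left(-1\right) 5 + \sqrt{\left(-6 + \left(-1 + 6\right)^{2}\right) + 3}\right) \left(-67 - 98\right) = \left(-5 + \sqrt{\left(-6 + 5^{2}\right) + 3}\right) \left(-165\right) = \left(-5 + \sqrt{\left(-6 + 25\right) + 3}\right) \left(-165\right) = \left(-5 + \sqrt{19 + 3}\right) \left(-165\right) = \left(-5 + \sqrt{22}\right) \left(-165\right) = 825 - 165 \sqrt{22}$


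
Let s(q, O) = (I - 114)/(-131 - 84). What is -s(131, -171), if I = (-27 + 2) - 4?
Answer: -143/215 ≈ -0.66512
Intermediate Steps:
I = -29 (I = -25 - 4 = -29)
s(q, O) = 143/215 (s(q, O) = (-29 - 114)/(-131 - 84) = -143/(-215) = -143*(-1/215) = 143/215)
-s(131, -171) = -1*143/215 = -143/215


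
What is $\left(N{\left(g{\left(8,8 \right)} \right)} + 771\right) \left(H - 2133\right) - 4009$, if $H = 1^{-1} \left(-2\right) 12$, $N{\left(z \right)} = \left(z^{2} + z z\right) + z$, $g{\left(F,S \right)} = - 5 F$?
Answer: $-8483176$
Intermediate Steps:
$N{\left(z \right)} = z + 2 z^{2}$ ($N{\left(z \right)} = \left(z^{2} + z^{2}\right) + z = 2 z^{2} + z = z + 2 z^{2}$)
$H = -24$ ($H = 1 \left(-2\right) 12 = \left(-2\right) 12 = -24$)
$\left(N{\left(g{\left(8,8 \right)} \right)} + 771\right) \left(H - 2133\right) - 4009 = \left(\left(-5\right) 8 \left(1 + 2 \left(\left(-5\right) 8\right)\right) + 771\right) \left(-24 - 2133\right) - 4009 = \left(- 40 \left(1 + 2 \left(-40\right)\right) + 771\right) \left(-2157\right) - 4009 = \left(- 40 \left(1 - 80\right) + 771\right) \left(-2157\right) - 4009 = \left(\left(-40\right) \left(-79\right) + 771\right) \left(-2157\right) - 4009 = \left(3160 + 771\right) \left(-2157\right) - 4009 = 3931 \left(-2157\right) - 4009 = -8479167 - 4009 = -8483176$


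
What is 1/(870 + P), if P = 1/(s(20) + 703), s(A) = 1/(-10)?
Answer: 7029/6115240 ≈ 0.0011494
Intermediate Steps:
s(A) = -⅒
P = 10/7029 (P = 1/(-⅒ + 703) = 1/(7029/10) = 10/7029 ≈ 0.0014227)
1/(870 + P) = 1/(870 + 10/7029) = 1/(6115240/7029) = 7029/6115240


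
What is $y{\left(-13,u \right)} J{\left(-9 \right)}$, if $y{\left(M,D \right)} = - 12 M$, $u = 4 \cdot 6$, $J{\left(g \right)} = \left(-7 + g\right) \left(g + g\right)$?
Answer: $44928$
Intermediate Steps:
$J{\left(g \right)} = 2 g \left(-7 + g\right)$ ($J{\left(g \right)} = \left(-7 + g\right) 2 g = 2 g \left(-7 + g\right)$)
$u = 24$
$y{\left(-13,u \right)} J{\left(-9 \right)} = \left(-12\right) \left(-13\right) 2 \left(-9\right) \left(-7 - 9\right) = 156 \cdot 2 \left(-9\right) \left(-16\right) = 156 \cdot 288 = 44928$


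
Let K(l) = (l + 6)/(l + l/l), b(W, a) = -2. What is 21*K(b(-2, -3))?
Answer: -84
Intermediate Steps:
K(l) = (6 + l)/(1 + l) (K(l) = (6 + l)/(l + 1) = (6 + l)/(1 + l))
21*K(b(-2, -3)) = 21*((6 - 2)/(1 - 2)) = 21*(4/(-1)) = 21*(-1*4) = 21*(-4) = -84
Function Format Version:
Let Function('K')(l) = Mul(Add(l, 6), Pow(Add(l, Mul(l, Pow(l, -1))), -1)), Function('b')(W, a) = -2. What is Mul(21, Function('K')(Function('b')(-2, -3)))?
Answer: -84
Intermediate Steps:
Function('K')(l) = Mul(Pow(Add(1, l), -1), Add(6, l)) (Function('K')(l) = Mul(Add(6, l), Pow(Add(l, 1), -1)) = Mul(Add(6, l), Pow(Add(1, l), -1)) = Mul(Pow(Add(1, l), -1), Add(6, l)))
Mul(21, Function('K')(Function('b')(-2, -3))) = Mul(21, Mul(Pow(Add(1, -2), -1), Add(6, -2))) = Mul(21, Mul(Pow(-1, -1), 4)) = Mul(21, Mul(-1, 4)) = Mul(21, -4) = -84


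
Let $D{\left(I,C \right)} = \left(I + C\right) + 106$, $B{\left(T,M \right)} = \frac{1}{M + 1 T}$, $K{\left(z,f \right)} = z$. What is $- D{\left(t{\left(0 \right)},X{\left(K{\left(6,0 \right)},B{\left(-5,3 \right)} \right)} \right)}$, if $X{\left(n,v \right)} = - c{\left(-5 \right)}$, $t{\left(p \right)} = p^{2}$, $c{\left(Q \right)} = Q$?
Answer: $-111$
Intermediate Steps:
$B{\left(T,M \right)} = \frac{1}{M + T}$
$X{\left(n,v \right)} = 5$ ($X{\left(n,v \right)} = \left(-1\right) \left(-5\right) = 5$)
$D{\left(I,C \right)} = 106 + C + I$ ($D{\left(I,C \right)} = \left(C + I\right) + 106 = 106 + C + I$)
$- D{\left(t{\left(0 \right)},X{\left(K{\left(6,0 \right)},B{\left(-5,3 \right)} \right)} \right)} = - (106 + 5 + 0^{2}) = - (106 + 5 + 0) = \left(-1\right) 111 = -111$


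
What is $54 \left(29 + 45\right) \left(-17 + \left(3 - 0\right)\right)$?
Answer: $-55944$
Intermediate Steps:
$54 \left(29 + 45\right) \left(-17 + \left(3 - 0\right)\right) = 54 \cdot 74 \left(-17 + \left(3 + 0\right)\right) = 54 \cdot 74 \left(-17 + 3\right) = 54 \cdot 74 \left(-14\right) = 54 \left(-1036\right) = -55944$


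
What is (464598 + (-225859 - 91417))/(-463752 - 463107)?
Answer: -147322/926859 ≈ -0.15895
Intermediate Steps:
(464598 + (-225859 - 91417))/(-463752 - 463107) = (464598 - 317276)/(-926859) = 147322*(-1/926859) = -147322/926859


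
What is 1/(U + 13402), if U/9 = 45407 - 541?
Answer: 1/417196 ≈ 2.3970e-6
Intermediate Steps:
U = 403794 (U = 9*(45407 - 541) = 9*44866 = 403794)
1/(U + 13402) = 1/(403794 + 13402) = 1/417196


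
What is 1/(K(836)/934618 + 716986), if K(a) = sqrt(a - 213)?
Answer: 626295018696225064/449044760274931623736481 - 934618*sqrt(623)/449044760274931623736481 ≈ 1.3947e-6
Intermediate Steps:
K(a) = sqrt(-213 + a)
1/(K(836)/934618 + 716986) = 1/(sqrt(-213 + 836)/934618 + 716986) = 1/(sqrt(623)*(1/934618) + 716986) = 1/(sqrt(623)/934618 + 716986) = 1/(716986 + sqrt(623)/934618)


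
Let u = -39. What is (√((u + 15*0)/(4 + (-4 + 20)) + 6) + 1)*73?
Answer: 73 + 657*√5/10 ≈ 219.91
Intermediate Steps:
(√((u + 15*0)/(4 + (-4 + 20)) + 6) + 1)*73 = (√((-39 + 15*0)/(4 + (-4 + 20)) + 6) + 1)*73 = (√((-39 + 0)/(4 + 16) + 6) + 1)*73 = (√(-39/20 + 6) + 1)*73 = (√(81/20) + 1)*73 = (9*√5/10 + 1)*73 = (1 + 9*√5/10)*73 = 73 + 657*√5/10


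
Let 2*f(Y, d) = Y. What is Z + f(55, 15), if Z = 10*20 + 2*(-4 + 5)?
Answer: 459/2 ≈ 229.50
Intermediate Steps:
f(Y, d) = Y/2
Z = 202 (Z = 200 + 2*1 = 200 + 2 = 202)
Z + f(55, 15) = 202 + (1/2)*55 = 202 + 55/2 = 459/2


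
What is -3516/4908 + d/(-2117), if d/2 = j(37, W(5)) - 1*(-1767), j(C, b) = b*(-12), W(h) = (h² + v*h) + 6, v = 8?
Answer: -1368751/865853 ≈ -1.5808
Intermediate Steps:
W(h) = 6 + h² + 8*h (W(h) = (h² + 8*h) + 6 = 6 + h² + 8*h)
j(C, b) = -12*b
d = 1830 (d = 2*(-12*(6 + 5² + 8*5) - 1*(-1767)) = 2*(-12*(6 + 25 + 40) + 1767) = 2*(-12*71 + 1767) = 2*(-852 + 1767) = 2*915 = 1830)
-3516/4908 + d/(-2117) = -3516/4908 + 1830/(-2117) = -3516*1/4908 + 1830*(-1/2117) = -293/409 - 1830/2117 = -1368751/865853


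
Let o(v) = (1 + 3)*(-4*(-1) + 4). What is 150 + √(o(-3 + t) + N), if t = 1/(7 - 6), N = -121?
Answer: 150 + I*√89 ≈ 150.0 + 9.434*I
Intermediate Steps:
t = 1 (t = 1/1 = 1)
o(v) = 32 (o(v) = 4*(4 + 4) = 4*8 = 32)
150 + √(o(-3 + t) + N) = 150 + √(32 - 121) = 150 + √(-89) = 150 + I*√89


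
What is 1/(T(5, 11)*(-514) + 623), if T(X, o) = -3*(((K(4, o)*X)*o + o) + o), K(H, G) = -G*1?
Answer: -1/898363 ≈ -1.1131e-6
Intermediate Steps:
K(H, G) = -G
T(X, o) = -6*o + 3*X*o² (T(X, o) = -3*((((-o)*X)*o + o) + o) = -3*(((-X*o)*o + o) + o) = -3*((-X*o² + o) + o) = -3*((o - X*o²) + o) = -3*(2*o - X*o²) = -6*o + 3*X*o²)
1/(T(5, 11)*(-514) + 623) = 1/((3*11*(-2 + 5*11))*(-514) + 623) = 1/((3*11*(-2 + 55))*(-514) + 623) = 1/((3*11*53)*(-514) + 623) = 1/(1749*(-514) + 623) = 1/(-898986 + 623) = 1/(-898363) = -1/898363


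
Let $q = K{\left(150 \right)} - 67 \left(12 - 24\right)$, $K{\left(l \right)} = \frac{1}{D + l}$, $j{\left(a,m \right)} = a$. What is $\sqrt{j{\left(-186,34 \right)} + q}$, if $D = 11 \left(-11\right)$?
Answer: $\frac{\sqrt{519767}}{29} \approx 24.86$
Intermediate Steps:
$D = -121$
$K{\left(l \right)} = \frac{1}{-121 + l}$
$q = \frac{23317}{29}$ ($q = \frac{1}{-121 + 150} - 67 \left(12 - 24\right) = \frac{1}{29} - -804 = \frac{1}{29} + 804 = \frac{23317}{29} \approx 804.03$)
$\sqrt{j{\left(-186,34 \right)} + q} = \sqrt{-186 + \frac{23317}{29}} = \sqrt{\frac{17923}{29}} = \frac{\sqrt{519767}}{29}$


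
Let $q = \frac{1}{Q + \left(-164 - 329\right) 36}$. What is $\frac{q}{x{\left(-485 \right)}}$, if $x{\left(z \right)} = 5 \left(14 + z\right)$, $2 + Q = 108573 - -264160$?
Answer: $- \frac{1}{835984965} \approx -1.1962 \cdot 10^{-9}$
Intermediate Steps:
$Q = 372731$ ($Q = -2 + \left(108573 - -264160\right) = -2 + \left(108573 + 264160\right) = -2 + 372733 = 372731$)
$q = \frac{1}{354983}$ ($q = \frac{1}{372731 + \left(-164 - 329\right) 36} = \frac{1}{372731 - 17748} = \frac{1}{354983} \approx 2.817 \cdot 10^{-6}$)
$x{\left(z \right)} = 70 + 5 z$
$\frac{q}{x{\left(-485 \right)}} = \frac{1}{354983 \left(70 + 5 \left(-485\right)\right)} = \frac{1}{354983 \left(70 - 2425\right)} = \frac{1}{354983 \left(-2355\right)} = \frac{1}{354983} \left(- \frac{1}{2355}\right) = - \frac{1}{835984965}$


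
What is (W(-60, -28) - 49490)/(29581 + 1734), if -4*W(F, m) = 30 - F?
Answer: -19805/12526 ≈ -1.5811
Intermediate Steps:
W(F, m) = -15/2 + F/4 (W(F, m) = -(30 - F)/4 = -15/2 + F/4)
(W(-60, -28) - 49490)/(29581 + 1734) = ((-15/2 + (1/4)*(-60)) - 49490)/(29581 + 1734) = ((-15/2 - 15) - 49490)/31315 = (-45/2 - 49490)*(1/31315) = -99025/2*1/31315 = -19805/12526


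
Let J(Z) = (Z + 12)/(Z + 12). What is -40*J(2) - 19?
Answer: -59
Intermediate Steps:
J(Z) = 1 (J(Z) = (12 + Z)/(12 + Z) = 1)
-40*J(2) - 19 = -40*1 - 19 = -40 - 19 = -59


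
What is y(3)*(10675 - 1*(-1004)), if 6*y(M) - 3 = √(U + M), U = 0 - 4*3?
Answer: 11679/2 + 11679*I/2 ≈ 5839.5 + 5839.5*I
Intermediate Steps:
U = -12 (U = 0 - 12 = -12)
y(M) = ½ + √(-12 + M)/6
y(3)*(10675 - 1*(-1004)) = (½ + √(-12 + 3)/6)*(10675 - 1*(-1004)) = (½ + √(-9)/6)*(10675 + 1004) = (½ + (3*I)/6)*11679 = (½ + I/2)*11679 = 11679/2 + 11679*I/2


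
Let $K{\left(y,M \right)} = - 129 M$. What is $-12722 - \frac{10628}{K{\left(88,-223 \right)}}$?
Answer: $- \frac{365984402}{28767} \approx -12722.0$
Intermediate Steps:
$-12722 - \frac{10628}{K{\left(88,-223 \right)}} = -12722 - \frac{10628}{\left(-129\right) \left(-223\right)} = -12722 - \frac{10628}{28767} = - \frac{365984402}{28767}$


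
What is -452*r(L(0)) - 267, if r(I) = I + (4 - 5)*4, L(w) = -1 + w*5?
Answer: 1993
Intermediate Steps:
L(w) = -1 + 5*w
r(I) = -4 + I (r(I) = I - 1*4 = I - 4 = -4 + I)
-452*r(L(0)) - 267 = -452*(-4 + (-1 + 5*0)) - 267 = -452*(-4 + (-1 + 0)) - 267 = -452*(-4 - 1) - 267 = -452*(-5) - 267 = 2260 - 267 = 1993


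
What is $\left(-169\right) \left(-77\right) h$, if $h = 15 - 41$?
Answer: $-338338$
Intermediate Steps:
$h = -26$
$\left(-169\right) \left(-77\right) h = \left(-169\right) \left(-77\right) \left(-26\right) = 13013 \left(-26\right) = -338338$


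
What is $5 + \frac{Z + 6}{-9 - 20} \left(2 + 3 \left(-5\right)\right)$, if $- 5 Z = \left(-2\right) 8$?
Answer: $\frac{1323}{145} \approx 9.1241$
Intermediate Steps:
$Z = \frac{16}{5}$ ($Z = - \frac{\left(-2\right) 8}{5} = \left(- \frac{1}{5}\right) \left(-16\right) = \frac{16}{5} \approx 3.2$)
$5 + \frac{Z + 6}{-9 - 20} \left(2 + 3 \left(-5\right)\right) = 5 + \frac{\frac{16}{5} + 6}{-9 - 20} \left(2 + 3 \left(-5\right)\right) = 5 + \frac{46}{5 \left(-29\right)} \left(2 - 15\right) = 5 + \frac{46}{5} \left(- \frac{1}{29}\right) \left(-13\right) = 5 - - \frac{598}{145} = 5 + \frac{598}{145} = \frac{1323}{145}$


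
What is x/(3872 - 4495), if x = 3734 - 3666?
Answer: -68/623 ≈ -0.10915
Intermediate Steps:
x = 68
x/(3872 - 4495) = 68/(3872 - 4495) = 68/(-623) = 68*(-1/623) = -68/623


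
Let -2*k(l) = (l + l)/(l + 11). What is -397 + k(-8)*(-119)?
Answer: -2143/3 ≈ -714.33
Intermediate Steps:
k(l) = -l/(11 + l) (k(l) = -(l + l)/(2*(l + 11)) = -2*l/(2*(11 + l)) = -l/(11 + l))
-397 + k(-8)*(-119) = -397 - 1*(-8)/(11 - 8)*(-119) = -397 - 1*(-8)/3*(-119) = -397 - 1*(-8)*⅓*(-119) = -397 + (8/3)*(-119) = -397 - 952/3 = -2143/3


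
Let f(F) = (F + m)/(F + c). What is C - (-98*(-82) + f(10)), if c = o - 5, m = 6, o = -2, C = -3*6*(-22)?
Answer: -22936/3 ≈ -7645.3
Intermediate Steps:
C = 396 (C = -18*(-22) = 396)
c = -7 (c = -2 - 5 = -7)
f(F) = (6 + F)/(-7 + F) (f(F) = (F + 6)/(F - 7) = (6 + F)/(-7 + F))
C - (-98*(-82) + f(10)) = 396 - (-98*(-82) + (6 + 10)/(-7 + 10)) = 396 - (8036 + 16/3) = 396 - 1*24124/3 = 396 - 24124/3 = -22936/3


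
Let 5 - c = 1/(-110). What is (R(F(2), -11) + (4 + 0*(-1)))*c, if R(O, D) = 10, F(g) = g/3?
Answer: 3857/55 ≈ 70.127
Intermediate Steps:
F(g) = g/3 (F(g) = g*(1/3) = g/3)
c = 551/110 (c = 5 - 1/(-110) = 5 - 1*(-1/110) = 5 + 1/110 = 551/110 ≈ 5.0091)
(R(F(2), -11) + (4 + 0*(-1)))*c = (10 + (4 + 0*(-1)))*(551/110) = (10 + (4 + 0))*(551/110) = (10 + 4)*(551/110) = 14*(551/110) = 3857/55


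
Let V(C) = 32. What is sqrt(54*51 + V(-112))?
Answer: sqrt(2786) ≈ 52.783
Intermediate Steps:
sqrt(54*51 + V(-112)) = sqrt(54*51 + 32) = sqrt(2754 + 32) = sqrt(2786)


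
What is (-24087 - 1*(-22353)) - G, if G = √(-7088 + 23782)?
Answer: -1734 - √16694 ≈ -1863.2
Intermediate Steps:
G = √16694 ≈ 129.21
(-24087 - 1*(-22353)) - G = (-24087 - 1*(-22353)) - √16694 = (-24087 + 22353) - √16694 = -1734 - √16694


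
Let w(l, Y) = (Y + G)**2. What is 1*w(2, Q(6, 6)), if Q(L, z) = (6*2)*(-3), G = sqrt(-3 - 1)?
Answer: 1292 - 144*I ≈ 1292.0 - 144.0*I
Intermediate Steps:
G = 2*I (G = sqrt(-4) = 2*I ≈ 2.0*I)
Q(L, z) = -36 (Q(L, z) = 12*(-3) = -36)
w(l, Y) = (Y + 2*I)**2
1*w(2, Q(6, 6)) = 1*(-36 + 2*I)**2 = (-36 + 2*I)**2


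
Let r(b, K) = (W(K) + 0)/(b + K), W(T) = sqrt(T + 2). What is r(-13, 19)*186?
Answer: 31*sqrt(21) ≈ 142.06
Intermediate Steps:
W(T) = sqrt(2 + T)
r(b, K) = sqrt(2 + K)/(K + b) (r(b, K) = (sqrt(2 + K) + 0)/(b + K) = sqrt(2 + K)/(K + b))
r(-13, 19)*186 = (sqrt(2 + 19)/(19 - 13))*186 = (sqrt(21)/6)*186 = 31*sqrt(21)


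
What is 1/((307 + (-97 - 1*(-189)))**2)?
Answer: 1/159201 ≈ 6.2814e-6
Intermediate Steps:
1/((307 + (-97 - 1*(-189)))**2) = 1/((307 + (-97 + 189))**2) = 1/((307 + 92)**2) = 1/(399**2) = 1/159201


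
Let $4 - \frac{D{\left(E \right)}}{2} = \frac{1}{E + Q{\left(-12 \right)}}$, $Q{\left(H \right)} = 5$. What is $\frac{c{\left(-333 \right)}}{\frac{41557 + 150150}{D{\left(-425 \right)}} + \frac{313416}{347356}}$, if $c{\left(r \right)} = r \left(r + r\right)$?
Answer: $\frac{5395724157717}{582689498234} \approx 9.26$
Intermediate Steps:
$c{\left(r \right)} = 2 r^{2}$ ($c{\left(r \right)} = r 2 r = 2 r^{2}$)
$D{\left(E \right)} = 8 - \frac{2}{5 + E}$ ($D{\left(E \right)} = 8 - \frac{2}{E + 5} = 8 - \frac{2}{5 + E}$)
$\frac{c{\left(-333 \right)}}{\frac{41557 + 150150}{D{\left(-425 \right)}} + \frac{313416}{347356}} = \frac{2 \left(-333\right)^{2}}{\frac{41557 + 150150}{2 \frac{1}{5 - 425} \left(19 + 4 \left(-425\right)\right)} + \frac{313416}{347356}} = \frac{2 \cdot 110889}{\frac{191707}{2 \frac{1}{-420} \left(19 - 1700\right)} + 313416 \cdot \frac{1}{347356}} = \frac{221778}{\frac{191707}{2 \left(- \frac{1}{420}\right) \left(-1681\right)} + \frac{78354}{86839}} = \frac{221778}{\frac{191707}{\frac{1681}{210}} + \frac{78354}{86839}} = \frac{221778}{191707 \cdot \frac{210}{1681} + \frac{78354}{86839}} = \frac{221778}{\frac{40258470}{1681} + \frac{78354}{86839}} = \frac{221778}{\frac{3496136989404}{145976359}} = 221778 \cdot \frac{145976359}{3496136989404} = \frac{5395724157717}{582689498234}$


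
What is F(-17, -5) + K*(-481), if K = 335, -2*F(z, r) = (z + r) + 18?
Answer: -161133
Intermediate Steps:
F(z, r) = -9 - r/2 - z/2 (F(z, r) = -((z + r) + 18)/2 = -((r + z) + 18)/2 = -(18 + r + z)/2 = -9 - r/2 - z/2)
F(-17, -5) + K*(-481) = (-9 - ½*(-5) - ½*(-17)) + 335*(-481) = (-9 + 5/2 + 17/2) - 161135 = 2 - 161135 = -161133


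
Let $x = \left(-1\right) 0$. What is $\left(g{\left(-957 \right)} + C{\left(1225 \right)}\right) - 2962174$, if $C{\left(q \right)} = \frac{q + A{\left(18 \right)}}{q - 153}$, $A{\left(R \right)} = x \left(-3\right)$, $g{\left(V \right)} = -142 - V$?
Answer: $- \frac{3174575623}{1072} \approx -2.9614 \cdot 10^{6}$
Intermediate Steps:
$x = 0$
$A{\left(R \right)} = 0$ ($A{\left(R \right)} = 0 \left(-3\right) = 0$)
$C{\left(q \right)} = \frac{q}{-153 + q}$ ($C{\left(q \right)} = \frac{q + 0}{q - 153} = \frac{q}{-153 + q}$)
$\left(g{\left(-957 \right)} + C{\left(1225 \right)}\right) - 2962174 = \left(\left(-142 - -957\right) + \frac{1225}{-153 + 1225}\right) - 2962174 = \left(\left(-142 + 957\right) + \frac{1225}{1072}\right) - 2962174 = \left(815 + 1225 \cdot \frac{1}{1072}\right) - 2962174 = \left(815 + \frac{1225}{1072}\right) - 2962174 = \frac{874905}{1072} - 2962174 = - \frac{3174575623}{1072}$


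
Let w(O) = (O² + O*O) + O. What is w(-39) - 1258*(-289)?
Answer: 366565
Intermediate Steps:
w(O) = O + 2*O² (w(O) = (O² + O²) + O = 2*O² + O = O + 2*O²)
w(-39) - 1258*(-289) = -39*(1 + 2*(-39)) - 1258*(-289) = -39*(1 - 78) + 363562 = -39*(-77) + 363562 = 3003 + 363562 = 366565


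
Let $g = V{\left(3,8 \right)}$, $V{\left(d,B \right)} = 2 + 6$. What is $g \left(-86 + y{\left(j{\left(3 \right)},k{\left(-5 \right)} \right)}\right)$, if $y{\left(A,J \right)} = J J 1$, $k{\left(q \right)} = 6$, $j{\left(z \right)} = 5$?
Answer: $-400$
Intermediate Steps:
$y{\left(A,J \right)} = J^{2}$ ($y{\left(A,J \right)} = J^{2} \cdot 1 = J^{2}$)
$V{\left(d,B \right)} = 8$
$g = 8$
$g \left(-86 + y{\left(j{\left(3 \right)},k{\left(-5 \right)} \right)}\right) = 8 \left(-86 + 6^{2}\right) = 8 \left(-86 + 36\right) = 8 \left(-50\right) = -400$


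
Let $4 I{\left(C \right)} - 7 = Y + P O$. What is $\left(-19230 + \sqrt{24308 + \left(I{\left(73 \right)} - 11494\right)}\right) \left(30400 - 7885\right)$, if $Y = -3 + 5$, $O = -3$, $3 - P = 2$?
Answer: $-432963450 + \frac{427785 \sqrt{142}}{2} \approx -4.3041 \cdot 10^{8}$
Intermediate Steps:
$P = 1$ ($P = 3 - 2 = 1$)
$Y = 2$
$I{\left(C \right)} = \frac{3}{2}$ ($I{\left(C \right)} = \frac{7}{4} + \frac{2 + 1 \left(-3\right)}{4} = \frac{7}{4} + \frac{2 - 3}{4} = \frac{7}{4} + \frac{1}{4} \left(-1\right) = \frac{7}{4} - \frac{1}{4} = \frac{3}{2}$)
$\left(-19230 + \sqrt{24308 + \left(I{\left(73 \right)} - 11494\right)}\right) \left(30400 - 7885\right) = \left(-19230 + \sqrt{24308 + \left(\frac{3}{2} - 11494\right)}\right) \left(30400 - 7885\right) = \left(-19230 + \sqrt{24308 + \left(\frac{3}{2} - 11494\right)}\right) 22515 = \left(-19230 + \sqrt{24308 - \frac{22985}{2}}\right) 22515 = \left(-19230 + \sqrt{\frac{25631}{2}}\right) 22515 = \left(-19230 + \frac{19 \sqrt{142}}{2}\right) 22515 = -432963450 + \frac{427785 \sqrt{142}}{2}$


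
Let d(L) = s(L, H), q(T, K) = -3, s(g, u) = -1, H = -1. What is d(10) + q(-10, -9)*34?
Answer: -103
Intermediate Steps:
d(L) = -1
d(10) + q(-10, -9)*34 = -1 - 3*34 = -1 - 102 = -103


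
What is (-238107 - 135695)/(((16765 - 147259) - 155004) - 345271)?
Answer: 373802/630769 ≈ 0.59261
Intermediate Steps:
(-238107 - 135695)/(((16765 - 147259) - 155004) - 345271) = -373802/((-130494 - 155004) - 345271) = -373802/(-285498 - 345271) = -373802/(-630769) = -373802*(-1/630769) = 373802/630769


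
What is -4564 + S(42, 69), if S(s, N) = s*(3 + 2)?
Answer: -4354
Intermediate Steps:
S(s, N) = 5*s (S(s, N) = s*5 = 5*s)
-4564 + S(42, 69) = -4564 + 5*42 = -4564 + 210 = -4354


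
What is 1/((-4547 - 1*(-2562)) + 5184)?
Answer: 1/3199 ≈ 0.00031260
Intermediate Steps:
1/((-4547 - 1*(-2562)) + 5184) = 1/((-4547 + 2562) + 5184) = 1/(-1985 + 5184) = 1/3199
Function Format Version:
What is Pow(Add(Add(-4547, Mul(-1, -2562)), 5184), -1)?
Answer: Rational(1, 3199) ≈ 0.00031260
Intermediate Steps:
Pow(Add(Add(-4547, Mul(-1, -2562)), 5184), -1) = Pow(Add(Add(-4547, 2562), 5184), -1) = Pow(Add(-1985, 5184), -1) = Pow(3199, -1) = Rational(1, 3199)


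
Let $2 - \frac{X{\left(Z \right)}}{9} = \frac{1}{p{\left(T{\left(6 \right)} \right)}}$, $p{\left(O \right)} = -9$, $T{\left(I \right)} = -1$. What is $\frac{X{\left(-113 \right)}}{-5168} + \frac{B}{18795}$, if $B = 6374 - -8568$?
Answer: $\frac{4045429}{5112240} \approx 0.79132$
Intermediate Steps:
$B = 14942$ ($B = 6374 + 8568 = 14942$)
$X{\left(Z \right)} = 19$ ($X{\left(Z \right)} = 18 - \frac{9}{-9} = 18 - -1 = 18 + 1 = 19$)
$\frac{X{\left(-113 \right)}}{-5168} + \frac{B}{18795} = \frac{19}{-5168} + \frac{14942}{18795} = 19 \left(- \frac{1}{5168}\right) + 14942 \cdot \frac{1}{18795} = - \frac{1}{272} + \frac{14942}{18795} = \frac{4045429}{5112240}$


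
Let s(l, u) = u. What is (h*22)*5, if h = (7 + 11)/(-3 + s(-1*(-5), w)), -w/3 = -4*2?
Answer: 660/7 ≈ 94.286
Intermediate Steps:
w = 24 (w = -(-12)*2 = -3*(-8) = 24)
h = 6/7 (h = (7 + 11)/(-3 + 24) = 18/21 = 18*(1/21) = 6/7 ≈ 0.85714)
(h*22)*5 = ((6/7)*22)*5 = (132/7)*5 = 660/7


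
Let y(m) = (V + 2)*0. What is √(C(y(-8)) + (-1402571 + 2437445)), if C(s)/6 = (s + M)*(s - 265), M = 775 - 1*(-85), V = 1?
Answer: I*√332526 ≈ 576.65*I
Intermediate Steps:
y(m) = 0 (y(m) = (1 + 2)*0 = 3*0 = 0)
M = 860 (M = 775 + 85 = 860)
C(s) = 6*(-265 + s)*(860 + s) (C(s) = 6*((s + 860)*(s - 265)) = 6*((860 + s)*(-265 + s)) = 6*((-265 + s)*(860 + s)) = 6*(-265 + s)*(860 + s))
√(C(y(-8)) + (-1402571 + 2437445)) = √((-1367400 + 6*0² + 3570*0) + (-1402571 + 2437445)) = √((-1367400 + 6*0 + 0) + 1034874) = √((-1367400 + 0 + 0) + 1034874) = √(-1367400 + 1034874) = √(-332526) = I*√332526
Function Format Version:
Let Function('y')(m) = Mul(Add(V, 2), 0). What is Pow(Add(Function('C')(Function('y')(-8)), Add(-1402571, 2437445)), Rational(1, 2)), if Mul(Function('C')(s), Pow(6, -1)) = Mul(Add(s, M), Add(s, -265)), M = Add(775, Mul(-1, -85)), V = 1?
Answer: Mul(I, Pow(332526, Rational(1, 2))) ≈ Mul(576.65, I)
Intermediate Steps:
Function('y')(m) = 0 (Function('y')(m) = Mul(Add(1, 2), 0) = Mul(3, 0) = 0)
M = 860 (M = Add(775, 85) = 860)
Function('C')(s) = Mul(6, Add(-265, s), Add(860, s)) (Function('C')(s) = Mul(6, Mul(Add(s, 860), Add(s, -265))) = Mul(6, Mul(Add(860, s), Add(-265, s))) = Mul(6, Mul(Add(-265, s), Add(860, s))) = Mul(6, Add(-265, s), Add(860, s)))
Pow(Add(Function('C')(Function('y')(-8)), Add(-1402571, 2437445)), Rational(1, 2)) = Pow(Add(Add(-1367400, Mul(6, Pow(0, 2)), Mul(3570, 0)), Add(-1402571, 2437445)), Rational(1, 2)) = Pow(Add(Add(-1367400, Mul(6, 0), 0), 1034874), Rational(1, 2)) = Pow(Add(Add(-1367400, 0, 0), 1034874), Rational(1, 2)) = Pow(Add(-1367400, 1034874), Rational(1, 2)) = Pow(-332526, Rational(1, 2)) = Mul(I, Pow(332526, Rational(1, 2)))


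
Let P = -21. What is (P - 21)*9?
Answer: -378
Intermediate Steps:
(P - 21)*9 = (-21 - 21)*9 = -42*9 = -378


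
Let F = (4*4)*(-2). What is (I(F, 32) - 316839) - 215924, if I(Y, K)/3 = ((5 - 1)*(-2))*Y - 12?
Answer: -532031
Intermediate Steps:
F = -32 (F = 16*(-2) = -32)
I(Y, K) = -36 - 24*Y (I(Y, K) = 3*(((5 - 1)*(-2))*Y - 12) = 3*((4*(-2))*Y - 12) = 3*(-8*Y - 12) = 3*(-12 - 8*Y) = -36 - 24*Y)
(I(F, 32) - 316839) - 215924 = ((-36 - 24*(-32)) - 316839) - 215924 = ((-36 + 768) - 316839) - 215924 = (732 - 316839) - 215924 = -316107 - 215924 = -532031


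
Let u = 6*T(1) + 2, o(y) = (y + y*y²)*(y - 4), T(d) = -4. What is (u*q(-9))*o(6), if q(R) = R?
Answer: 87912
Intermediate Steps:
o(y) = (-4 + y)*(y + y³) (o(y) = (y + y³)*(-4 + y) = (-4 + y)*(y + y³))
u = -22 (u = 6*(-4) + 2 = -24 + 2 = -22)
(u*q(-9))*o(6) = (-22*(-9))*(6*(-4 + 6 + 6³ - 4*6²)) = 198*(6*(-4 + 6 + 216 - 4*36)) = 198*(6*(-4 + 6 + 216 - 144)) = 198*(6*74) = 198*444 = 87912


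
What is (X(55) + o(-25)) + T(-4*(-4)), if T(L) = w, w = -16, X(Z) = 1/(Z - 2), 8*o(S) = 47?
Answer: -4285/424 ≈ -10.106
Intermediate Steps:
o(S) = 47/8 (o(S) = (⅛)*47 = 47/8)
X(Z) = 1/(-2 + Z)
T(L) = -16
(X(55) + o(-25)) + T(-4*(-4)) = (1/(-2 + 55) + 47/8) - 16 = (1/53 + 47/8) - 16 = 2499/424 - 16 = -4285/424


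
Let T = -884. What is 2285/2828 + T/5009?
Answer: 8945613/14165452 ≈ 0.63151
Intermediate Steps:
2285/2828 + T/5009 = 2285/2828 - 884/5009 = 8945613/14165452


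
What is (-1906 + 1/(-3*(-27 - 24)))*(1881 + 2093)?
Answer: -1158885958/153 ≈ -7.5744e+6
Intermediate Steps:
(-1906 + 1/(-3*(-27 - 24)))*(1881 + 2093) = (-1906 + 1/(-3*(-51)))*3974 = (-1906 + 1/153)*3974 = -291617/153*3974 = -1158885958/153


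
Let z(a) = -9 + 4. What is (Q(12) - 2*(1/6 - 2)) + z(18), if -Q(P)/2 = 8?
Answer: -52/3 ≈ -17.333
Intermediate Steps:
Q(P) = -16 (Q(P) = -2*8 = -16)
z(a) = -5
(Q(12) - 2*(1/6 - 2)) + z(18) = (-16 - 2*(1/6 - 2)) - 5 = (-16 - 2*(⅙ - 2)) - 5 = (-16 - 2*(-11/6)) - 5 = (-16 + 11/3) - 5 = -37/3 - 5 = -52/3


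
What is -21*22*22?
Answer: -10164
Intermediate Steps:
-21*22*22 = -462*22 = -10164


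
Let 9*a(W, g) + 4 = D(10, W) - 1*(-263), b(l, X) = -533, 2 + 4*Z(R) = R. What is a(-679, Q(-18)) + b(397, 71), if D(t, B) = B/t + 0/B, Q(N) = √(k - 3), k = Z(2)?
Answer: -15353/30 ≈ -511.77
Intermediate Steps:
Z(R) = -½ + R/4
k = 0 (k = -½ + (¼)*2 = -½ + ½ = 0)
Q(N) = I*√3 (Q(N) = √(0 - 3) = √(-3) = I*√3)
D(t, B) = B/t (D(t, B) = B/t + 0 = B/t)
a(W, g) = 259/9 + W/90 (a(W, g) = -4/9 + (W/10 - 1*(-263))/9 = -4/9 + (W*(⅒) + 263)/9 = -4/9 + (W/10 + 263)/9 = -4/9 + (263 + W/10)/9 = -4/9 + (263/9 + W/90) = 259/9 + W/90)
a(-679, Q(-18)) + b(397, 71) = (259/9 + (1/90)*(-679)) - 533 = (259/9 - 679/90) - 533 = 637/30 - 533 = -15353/30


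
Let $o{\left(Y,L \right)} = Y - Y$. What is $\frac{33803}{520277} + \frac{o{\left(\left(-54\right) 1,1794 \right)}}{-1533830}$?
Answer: $\frac{33803}{520277} \approx 0.064971$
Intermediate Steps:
$o{\left(Y,L \right)} = 0$
$\frac{33803}{520277} + \frac{o{\left(\left(-54\right) 1,1794 \right)}}{-1533830} = \frac{33803}{520277} + \frac{0}{-1533830} = 33803 \cdot \frac{1}{520277} + 0 \left(- \frac{1}{1533830}\right) = \frac{33803}{520277} + 0 = \frac{33803}{520277}$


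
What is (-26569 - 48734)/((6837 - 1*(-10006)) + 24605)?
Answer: -25101/13816 ≈ -1.8168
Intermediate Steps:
(-26569 - 48734)/((6837 - 1*(-10006)) + 24605) = -75303/((6837 + 10006) + 24605) = -75303/(16843 + 24605) = -75303/41448 = -75303*1/41448 = -25101/13816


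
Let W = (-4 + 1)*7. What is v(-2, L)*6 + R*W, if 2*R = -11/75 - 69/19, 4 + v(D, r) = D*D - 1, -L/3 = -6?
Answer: 15994/475 ≈ 33.672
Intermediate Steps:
L = 18 (L = -3*(-6) = 18)
v(D, r) = -5 + D² (v(D, r) = -4 + (D*D - 1) = -4 + (D² - 1) = -4 + (-1 + D²) = -5 + D²)
R = -2692/1425 (R = (-11/75 - 69/19)/2 = (½)*(-5384/1425) = -2692/1425 ≈ -1.8891)
W = -21 (W = -3*7 = -21)
v(-2, L)*6 + R*W = (-5 + (-2)²)*6 - 2692/1425*(-21) = (-5 + 4)*6 + 18844/475 = -1*6 + 18844/475 = -6 + 18844/475 = 15994/475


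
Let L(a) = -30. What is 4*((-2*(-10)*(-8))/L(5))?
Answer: 64/3 ≈ 21.333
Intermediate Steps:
4*((-2*(-10)*(-8))/L(5)) = 4*((-2*(-10)*(-8))/(-30)) = 4*((20*(-8))*(-1/30)) = 4*(-160*(-1/30)) = 4*(16/3) = 64/3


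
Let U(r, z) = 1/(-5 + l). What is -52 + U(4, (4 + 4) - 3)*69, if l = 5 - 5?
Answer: -329/5 ≈ -65.800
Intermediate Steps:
l = 0
U(r, z) = -⅕ (U(r, z) = 1/(-5 + 0) = 1/(-5) = -⅕)
-52 + U(4, (4 + 4) - 3)*69 = -52 - ⅕*69 = -52 - 69/5 = -329/5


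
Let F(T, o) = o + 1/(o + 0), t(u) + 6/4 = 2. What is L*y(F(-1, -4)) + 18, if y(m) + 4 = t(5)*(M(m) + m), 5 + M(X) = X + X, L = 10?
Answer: -443/4 ≈ -110.75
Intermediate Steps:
t(u) = ½ (t(u) = -3/2 + 2 = ½)
M(X) = -5 + 2*X (M(X) = -5 + (X + X) = -5 + 2*X)
F(T, o) = o + 1/o
y(m) = -13/2 + 3*m/2 (y(m) = -4 + ((-5 + 2*m) + m)/2 = -4 + (-5 + 3*m)/2 = -4 + (-5/2 + 3*m/2) = -13/2 + 3*m/2)
L*y(F(-1, -4)) + 18 = 10*(-13/2 + 3*(-4 + 1/(-4))/2) + 18 = 10*(-13/2 + 3*(-4 - ¼)/2) + 18 = 10*(-13/2 + (3/2)*(-17/4)) + 18 = 10*(-13/2 - 51/8) + 18 = 10*(-103/8) + 18 = -515/4 + 18 = -443/4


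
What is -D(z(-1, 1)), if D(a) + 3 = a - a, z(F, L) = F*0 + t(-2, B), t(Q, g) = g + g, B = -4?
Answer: 3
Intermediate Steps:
t(Q, g) = 2*g
z(F, L) = -8 (z(F, L) = F*0 + 2*(-4) = 0 - 8 = -8)
D(a) = -3 (D(a) = -3 + (a - a) = -3 + 0 = -3)
-D(z(-1, 1)) = -1*(-3) = 3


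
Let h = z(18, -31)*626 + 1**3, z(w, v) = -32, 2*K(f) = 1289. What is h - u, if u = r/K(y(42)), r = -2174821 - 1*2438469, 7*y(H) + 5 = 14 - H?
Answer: -16593379/1289 ≈ -12873.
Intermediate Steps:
y(H) = 9/7 - H/7 (y(H) = -5/7 + (14 - H)/7 = -5/7 + (2 - H/7) = 9/7 - H/7)
r = -4613290 (r = -2174821 - 2438469 = -4613290)
K(f) = 1289/2 (K(f) = (1/2)*1289 = 1289/2)
u = -9226580/1289 (u = -4613290/1289/2 = -4613290*2/1289 = -9226580/1289 ≈ -7157.9)
h = -20031 (h = -32*626 + 1**3 = -20032 + 1 = -20031)
h - u = -20031 - 1*(-9226580/1289) = -20031 + 9226580/1289 = -16593379/1289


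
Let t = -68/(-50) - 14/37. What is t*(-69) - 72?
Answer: -129252/925 ≈ -139.73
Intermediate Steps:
t = 908/925 (t = -68*(-1/50) - 14*1/37 = 34/25 - 14/37 = 908/925 ≈ 0.98162)
t*(-69) - 72 = (908/925)*(-69) - 72 = -62652/925 - 72 = -129252/925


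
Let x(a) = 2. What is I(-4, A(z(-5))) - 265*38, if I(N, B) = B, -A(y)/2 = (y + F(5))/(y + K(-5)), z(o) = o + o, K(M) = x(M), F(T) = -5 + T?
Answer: -20145/2 ≈ -10073.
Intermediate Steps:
K(M) = 2
z(o) = 2*o
A(y) = -2*y/(2 + y) (A(y) = -2*(y + (-5 + 5))/(y + 2) = -2*(y + 0)/(2 + y) = -2*y/(2 + y))
I(-4, A(z(-5))) - 265*38 = -2*2*(-5)/(2 + 2*(-5)) - 265*38 = -2*(-10)/(2 - 10) - 10070 = -2*(-10)/(-8) - 10070 = -2*(-10)*(-1/8) - 10070 = -5/2 - 10070 = -20145/2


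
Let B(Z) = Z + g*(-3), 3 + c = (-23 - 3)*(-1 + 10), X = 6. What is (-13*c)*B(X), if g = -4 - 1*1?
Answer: 64701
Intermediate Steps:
g = -5 (g = -4 - 1 = -5)
c = -237 (c = -3 + (-23 - 3)*(-1 + 10) = -3 - 26*9 = -3 - 234 = -237)
B(Z) = 15 + Z (B(Z) = Z - 5*(-3) = Z + 15 = 15 + Z)
(-13*c)*B(X) = (-13*(-237))*(15 + 6) = 3081*21 = 64701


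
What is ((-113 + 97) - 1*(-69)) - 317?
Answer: -264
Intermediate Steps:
((-113 + 97) - 1*(-69)) - 317 = (-16 + 69) - 317 = 53 - 317 = -264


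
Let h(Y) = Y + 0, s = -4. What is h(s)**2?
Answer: 16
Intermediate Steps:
h(Y) = Y
h(s)**2 = (-4)**2 = 16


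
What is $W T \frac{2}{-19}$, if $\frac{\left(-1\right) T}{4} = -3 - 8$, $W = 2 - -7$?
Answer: $- \frac{792}{19} \approx -41.684$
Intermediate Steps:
$W = 9$ ($W = 2 + 7 = 9$)
$T = 44$ ($T = - 4 \left(-3 - 8\right) = \left(-4\right) \left(-11\right) = 44$)
$W T \frac{2}{-19} = 9 \cdot 44 \frac{2}{-19} = 396 \cdot 2 \left(- \frac{1}{19}\right) = 396 \left(- \frac{2}{19}\right) = - \frac{792}{19}$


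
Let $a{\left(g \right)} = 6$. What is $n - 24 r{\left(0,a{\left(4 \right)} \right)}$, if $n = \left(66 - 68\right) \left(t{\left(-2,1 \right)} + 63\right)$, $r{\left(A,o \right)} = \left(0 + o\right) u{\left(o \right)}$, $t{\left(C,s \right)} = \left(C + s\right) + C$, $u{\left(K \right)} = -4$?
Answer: $456$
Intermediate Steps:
$t{\left(C,s \right)} = s + 2 C$
$r{\left(A,o \right)} = - 4 o$ ($r{\left(A,o \right)} = \left(0 + o\right) \left(-4\right) = o \left(-4\right) = - 4 o$)
$n = -120$ ($n = \left(66 - 68\right) \left(\left(1 + 2 \left(-2\right)\right) + 63\right) = - 2 \left(\left(1 - 4\right) + 63\right) = - 2 \left(-3 + 63\right) = \left(-2\right) 60 = -120$)
$n - 24 r{\left(0,a{\left(4 \right)} \right)} = -120 - 24 \left(\left(-4\right) 6\right) = -120 - -576 = -120 + 576 = 456$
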